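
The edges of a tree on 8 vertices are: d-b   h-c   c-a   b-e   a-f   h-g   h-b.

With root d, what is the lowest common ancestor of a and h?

h

Path a→root: a c h b d; path h→root: h b d.
First common node: h.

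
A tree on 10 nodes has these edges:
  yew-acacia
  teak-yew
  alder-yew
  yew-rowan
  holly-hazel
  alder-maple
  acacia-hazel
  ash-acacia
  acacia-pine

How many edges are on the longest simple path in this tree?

5

A longest path is maple-alder-yew-acacia-hazel-holly, with 5 edges.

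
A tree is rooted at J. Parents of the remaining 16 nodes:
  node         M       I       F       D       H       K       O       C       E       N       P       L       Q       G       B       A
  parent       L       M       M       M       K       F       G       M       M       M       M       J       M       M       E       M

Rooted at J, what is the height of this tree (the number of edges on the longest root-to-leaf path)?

A deepest node is H, reached by J-L-M-F-K-H.
That path has 5 edges, so the height is 5.

5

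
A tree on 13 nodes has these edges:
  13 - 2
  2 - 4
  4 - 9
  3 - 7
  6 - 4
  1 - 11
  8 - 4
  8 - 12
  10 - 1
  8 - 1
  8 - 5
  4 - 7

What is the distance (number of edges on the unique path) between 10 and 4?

The path is 10 - 1 - 8 - 4, which has 3 edges.

3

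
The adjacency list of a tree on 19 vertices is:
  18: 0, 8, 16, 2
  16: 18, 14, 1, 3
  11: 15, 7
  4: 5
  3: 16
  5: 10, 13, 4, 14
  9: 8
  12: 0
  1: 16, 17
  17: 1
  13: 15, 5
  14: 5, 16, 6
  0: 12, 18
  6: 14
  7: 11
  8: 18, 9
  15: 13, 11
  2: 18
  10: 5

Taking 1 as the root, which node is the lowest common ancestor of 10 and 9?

10's ancestor chain is 10, 5, 14, 16, 1 and 9's is 9, 8, 18, 16, 1; they first meet at 16.

16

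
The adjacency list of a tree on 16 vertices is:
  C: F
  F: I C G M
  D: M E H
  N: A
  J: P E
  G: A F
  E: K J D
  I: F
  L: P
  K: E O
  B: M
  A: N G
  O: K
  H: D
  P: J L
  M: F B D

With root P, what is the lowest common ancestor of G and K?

Ancestors of G (toward the root): G, F, M, D, E, J, P.
Ancestors of K: K, E, J, P.
The deepest node appearing in both lists is E.

E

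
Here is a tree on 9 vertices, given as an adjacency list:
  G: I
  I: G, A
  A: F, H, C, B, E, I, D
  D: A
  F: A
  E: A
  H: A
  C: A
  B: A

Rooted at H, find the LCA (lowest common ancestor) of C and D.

Ancestors of C (toward the root): C, A, H.
Ancestors of D: D, A, H.
The deepest node appearing in both lists is A.

A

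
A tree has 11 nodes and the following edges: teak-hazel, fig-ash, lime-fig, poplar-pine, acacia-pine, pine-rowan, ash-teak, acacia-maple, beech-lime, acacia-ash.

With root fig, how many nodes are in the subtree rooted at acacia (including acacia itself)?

5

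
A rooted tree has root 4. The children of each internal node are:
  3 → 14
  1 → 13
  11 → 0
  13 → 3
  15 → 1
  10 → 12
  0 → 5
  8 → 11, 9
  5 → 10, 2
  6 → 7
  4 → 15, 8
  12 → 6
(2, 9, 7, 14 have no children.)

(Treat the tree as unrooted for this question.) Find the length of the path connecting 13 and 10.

8

The path is 13 - 1 - 15 - 4 - 8 - 11 - 0 - 5 - 10, which has 8 edges.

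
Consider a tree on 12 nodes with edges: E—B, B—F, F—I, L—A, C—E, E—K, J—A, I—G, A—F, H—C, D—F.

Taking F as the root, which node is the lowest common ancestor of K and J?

F

Ancestors of K (toward the root): K, E, B, F.
Ancestors of J: J, A, F.
The deepest node appearing in both lists is F.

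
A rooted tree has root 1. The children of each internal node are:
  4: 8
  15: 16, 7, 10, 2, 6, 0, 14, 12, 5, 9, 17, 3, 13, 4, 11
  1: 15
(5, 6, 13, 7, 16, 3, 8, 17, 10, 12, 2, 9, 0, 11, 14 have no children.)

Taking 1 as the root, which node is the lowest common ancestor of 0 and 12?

Ancestors of 0 (toward the root): 0, 15, 1.
Ancestors of 12: 12, 15, 1.
The deepest node appearing in both lists is 15.

15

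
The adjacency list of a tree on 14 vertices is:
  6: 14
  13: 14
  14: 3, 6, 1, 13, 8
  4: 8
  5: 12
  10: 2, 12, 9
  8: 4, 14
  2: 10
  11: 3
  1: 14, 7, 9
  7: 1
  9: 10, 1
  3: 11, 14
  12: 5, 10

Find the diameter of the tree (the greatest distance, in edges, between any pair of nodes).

7

Starting from 4, a farthest node is 5 at distance 7.
One longest path: 4-8-14-1-9-10-12-5.
So the diameter is 7.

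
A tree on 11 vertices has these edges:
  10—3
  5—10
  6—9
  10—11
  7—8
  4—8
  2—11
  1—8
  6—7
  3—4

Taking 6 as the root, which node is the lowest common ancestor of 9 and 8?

6

9's ancestor chain is 9, 6 and 8's is 8, 7, 6; they first meet at 6.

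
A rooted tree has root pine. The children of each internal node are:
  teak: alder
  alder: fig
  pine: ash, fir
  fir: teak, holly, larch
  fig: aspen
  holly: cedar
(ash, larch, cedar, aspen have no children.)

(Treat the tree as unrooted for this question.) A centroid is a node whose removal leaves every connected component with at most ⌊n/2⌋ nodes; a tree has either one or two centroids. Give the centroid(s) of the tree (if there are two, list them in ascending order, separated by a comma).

Removing fir splits the tree into components of sizes 4, 2, 2, 1; the largest is 4 ≤ ⌊10/2⌋ = 5.
No neighbour of fir does as well, so fir is the unique centroid.

fir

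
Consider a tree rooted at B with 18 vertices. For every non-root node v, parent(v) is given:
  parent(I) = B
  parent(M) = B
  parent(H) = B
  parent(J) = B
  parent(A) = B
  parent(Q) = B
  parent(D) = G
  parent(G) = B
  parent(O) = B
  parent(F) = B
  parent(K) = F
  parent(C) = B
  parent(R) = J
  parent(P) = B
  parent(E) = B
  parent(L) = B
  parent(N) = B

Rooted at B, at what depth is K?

2

Path from B to K: B → F → K, which has 2 edges.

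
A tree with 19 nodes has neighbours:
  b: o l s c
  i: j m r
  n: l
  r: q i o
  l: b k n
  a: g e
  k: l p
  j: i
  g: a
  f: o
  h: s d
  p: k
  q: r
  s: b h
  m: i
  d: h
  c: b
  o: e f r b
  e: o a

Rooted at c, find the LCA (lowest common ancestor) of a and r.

Path a→root: a e o b c; path r→root: r o b c.
First common node: o.

o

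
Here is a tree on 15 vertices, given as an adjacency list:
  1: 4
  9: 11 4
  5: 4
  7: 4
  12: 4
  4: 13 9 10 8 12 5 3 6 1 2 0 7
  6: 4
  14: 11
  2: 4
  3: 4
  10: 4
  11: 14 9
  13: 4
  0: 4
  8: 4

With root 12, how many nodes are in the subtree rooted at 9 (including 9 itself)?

9's subtree: {9, 11, 14}, size 3.

3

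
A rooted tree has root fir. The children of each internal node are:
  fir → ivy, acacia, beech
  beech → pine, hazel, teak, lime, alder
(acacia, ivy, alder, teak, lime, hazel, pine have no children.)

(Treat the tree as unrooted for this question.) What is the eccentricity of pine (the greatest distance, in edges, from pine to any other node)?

A farthest node from pine is ivy (acacia also at distance 3).
The path pine-beech-fir-ivy has 3 edges.

3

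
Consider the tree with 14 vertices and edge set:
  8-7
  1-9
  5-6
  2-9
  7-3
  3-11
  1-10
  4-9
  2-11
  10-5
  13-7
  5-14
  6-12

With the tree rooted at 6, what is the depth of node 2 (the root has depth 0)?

6 → 5 → 10 → 1 → 9 → 2 — 5 edges.

5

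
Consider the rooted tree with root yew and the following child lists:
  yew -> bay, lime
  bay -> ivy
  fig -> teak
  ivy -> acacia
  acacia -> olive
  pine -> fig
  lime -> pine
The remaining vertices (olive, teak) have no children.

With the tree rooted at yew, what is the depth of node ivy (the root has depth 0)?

2

Climbing from ivy to the root: ivy – bay – yew. That's 2 steps.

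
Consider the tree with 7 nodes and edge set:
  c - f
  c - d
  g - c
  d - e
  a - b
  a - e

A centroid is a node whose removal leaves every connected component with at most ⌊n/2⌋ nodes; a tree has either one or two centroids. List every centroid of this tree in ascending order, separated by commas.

Removing d splits the tree into components of sizes 3, 3; the largest is 3 ≤ ⌊7/2⌋ = 3.
Every other node leaves some component of size > 3, so the centroid is unique.

d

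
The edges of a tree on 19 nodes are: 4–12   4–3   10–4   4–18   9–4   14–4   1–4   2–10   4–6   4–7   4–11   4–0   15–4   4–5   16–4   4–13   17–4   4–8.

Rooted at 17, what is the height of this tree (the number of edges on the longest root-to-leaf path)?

3

A deepest node is 2, reached by 17-4-10-2.
That path has 3 edges, so the height is 3.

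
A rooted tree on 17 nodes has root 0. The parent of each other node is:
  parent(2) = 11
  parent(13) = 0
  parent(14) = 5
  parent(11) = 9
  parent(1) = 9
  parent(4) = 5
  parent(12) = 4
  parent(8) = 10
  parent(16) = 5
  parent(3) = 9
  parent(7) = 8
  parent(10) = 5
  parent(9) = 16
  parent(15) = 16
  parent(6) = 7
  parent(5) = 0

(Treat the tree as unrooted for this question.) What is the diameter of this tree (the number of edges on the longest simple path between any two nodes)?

8

Starting from 6, a farthest node is 2 at distance 8.
One longest path: 6-7-8-10-5-16-9-11-2.
So the diameter is 8.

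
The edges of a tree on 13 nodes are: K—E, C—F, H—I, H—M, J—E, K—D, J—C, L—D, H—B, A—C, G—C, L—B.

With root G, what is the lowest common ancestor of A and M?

A's ancestor chain is A, C, G and M's is M, H, B, L, D, K, E, J, C, G; they first meet at C.

C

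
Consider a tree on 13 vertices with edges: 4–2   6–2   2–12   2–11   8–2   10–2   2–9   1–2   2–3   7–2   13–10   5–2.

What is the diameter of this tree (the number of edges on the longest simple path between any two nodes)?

3

A longest path is 13-10-2-12, with 3 edges.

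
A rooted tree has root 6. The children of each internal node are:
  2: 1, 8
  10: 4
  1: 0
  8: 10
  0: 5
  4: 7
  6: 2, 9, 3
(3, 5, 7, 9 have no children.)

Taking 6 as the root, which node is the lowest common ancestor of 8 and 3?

Ancestors of 8 (toward the root): 8, 2, 6.
Ancestors of 3: 3, 6.
The deepest node appearing in both lists is 6.

6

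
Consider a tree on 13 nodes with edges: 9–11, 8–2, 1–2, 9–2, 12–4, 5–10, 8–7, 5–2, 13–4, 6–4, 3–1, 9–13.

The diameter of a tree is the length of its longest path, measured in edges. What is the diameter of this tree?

Starting from 12, a farthest node is 3 at distance 6.
One longest path: 12 – 4 – 13 – 9 – 2 – 1 – 3.
So the diameter is 6.

6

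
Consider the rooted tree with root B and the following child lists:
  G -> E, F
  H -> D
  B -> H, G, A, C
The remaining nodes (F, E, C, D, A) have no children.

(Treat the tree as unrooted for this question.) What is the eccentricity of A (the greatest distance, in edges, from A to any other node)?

3

Distances from A peak at 3, attained at E (D, F also at distance 3).
A-B-G-E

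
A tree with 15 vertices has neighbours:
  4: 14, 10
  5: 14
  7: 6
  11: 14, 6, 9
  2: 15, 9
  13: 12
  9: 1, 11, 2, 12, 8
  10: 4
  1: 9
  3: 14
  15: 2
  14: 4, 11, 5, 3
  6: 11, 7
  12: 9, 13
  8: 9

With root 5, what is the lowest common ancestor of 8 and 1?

9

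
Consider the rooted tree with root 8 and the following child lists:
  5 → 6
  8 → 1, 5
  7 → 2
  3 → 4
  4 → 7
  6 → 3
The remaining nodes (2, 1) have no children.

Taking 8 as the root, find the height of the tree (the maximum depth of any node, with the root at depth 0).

6

The longest root-to-leaf path is 8–5–6–3–4–7–2 (6 edges).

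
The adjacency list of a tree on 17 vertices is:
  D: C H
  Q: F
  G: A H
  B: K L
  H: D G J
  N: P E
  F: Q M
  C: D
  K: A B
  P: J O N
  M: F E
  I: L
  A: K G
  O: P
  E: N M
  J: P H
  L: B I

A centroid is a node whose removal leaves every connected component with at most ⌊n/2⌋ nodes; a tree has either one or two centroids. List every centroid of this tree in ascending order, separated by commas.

If H is removed the pieces have sizes 8, 6, 2, all ≤ ⌊17/2⌋ = 8.
Every other node leaves some component of size > 8, so the centroid is unique.

H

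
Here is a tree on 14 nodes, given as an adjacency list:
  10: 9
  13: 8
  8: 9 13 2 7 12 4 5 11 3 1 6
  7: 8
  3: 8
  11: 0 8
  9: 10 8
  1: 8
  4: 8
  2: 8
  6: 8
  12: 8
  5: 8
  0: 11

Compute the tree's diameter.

4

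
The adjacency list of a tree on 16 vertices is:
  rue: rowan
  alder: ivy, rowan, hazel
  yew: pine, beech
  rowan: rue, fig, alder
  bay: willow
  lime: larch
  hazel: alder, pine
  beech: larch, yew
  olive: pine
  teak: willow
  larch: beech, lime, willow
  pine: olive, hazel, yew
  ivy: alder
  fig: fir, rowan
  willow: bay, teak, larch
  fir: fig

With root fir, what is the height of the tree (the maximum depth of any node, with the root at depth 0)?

10

teak sits deepest: fir-fig-rowan-alder-hazel-pine-yew-beech-larch-willow-teak — 10 edges from the root.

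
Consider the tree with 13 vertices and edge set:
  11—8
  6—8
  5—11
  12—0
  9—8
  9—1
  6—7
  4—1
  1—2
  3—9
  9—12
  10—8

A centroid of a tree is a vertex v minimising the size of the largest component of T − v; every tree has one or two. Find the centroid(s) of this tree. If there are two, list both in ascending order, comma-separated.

Delete 9: the remaining components have sizes 6, 3, 2, 1. Max 6 ≤ 6, so 9 is a centroid.
No neighbour of 9 does as well, so 9 is the unique centroid.

9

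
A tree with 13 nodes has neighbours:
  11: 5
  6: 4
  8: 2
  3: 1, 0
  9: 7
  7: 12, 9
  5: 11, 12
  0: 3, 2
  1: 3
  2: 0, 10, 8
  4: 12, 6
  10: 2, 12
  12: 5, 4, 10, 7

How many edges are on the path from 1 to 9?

7

Walking from 1: 1 - 3 - 0 - 2 - 10 - 12 - 7 - 9. Length 7.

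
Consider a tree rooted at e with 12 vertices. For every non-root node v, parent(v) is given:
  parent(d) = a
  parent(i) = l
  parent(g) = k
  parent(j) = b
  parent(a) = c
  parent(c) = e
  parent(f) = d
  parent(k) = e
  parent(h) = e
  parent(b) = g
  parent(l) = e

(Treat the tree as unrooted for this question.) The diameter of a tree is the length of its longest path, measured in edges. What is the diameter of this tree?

Starting from j, a farthest node is f at distance 8.
One longest path: j-b-g-k-e-c-a-d-f.
So the diameter is 8.

8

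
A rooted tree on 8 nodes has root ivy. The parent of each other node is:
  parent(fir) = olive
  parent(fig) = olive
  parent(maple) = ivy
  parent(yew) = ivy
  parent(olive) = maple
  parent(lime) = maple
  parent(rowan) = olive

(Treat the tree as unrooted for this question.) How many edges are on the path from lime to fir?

3

Walking from lime: lime - maple - olive - fir. Length 3.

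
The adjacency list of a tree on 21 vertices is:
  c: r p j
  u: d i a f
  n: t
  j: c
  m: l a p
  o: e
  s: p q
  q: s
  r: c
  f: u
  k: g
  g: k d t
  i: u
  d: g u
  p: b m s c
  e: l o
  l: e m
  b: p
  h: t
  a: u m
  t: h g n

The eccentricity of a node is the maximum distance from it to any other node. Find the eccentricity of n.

9

Distances from n peak at 9, attained at o (j, q, r also at distance 9).
n–t–g–d–u–a–m–l–e–o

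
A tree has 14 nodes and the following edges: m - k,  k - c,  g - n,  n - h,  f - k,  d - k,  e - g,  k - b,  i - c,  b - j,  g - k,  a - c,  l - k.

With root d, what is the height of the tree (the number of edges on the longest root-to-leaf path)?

The longest root-to-leaf path is d – k – g – n – h (4 edges).

4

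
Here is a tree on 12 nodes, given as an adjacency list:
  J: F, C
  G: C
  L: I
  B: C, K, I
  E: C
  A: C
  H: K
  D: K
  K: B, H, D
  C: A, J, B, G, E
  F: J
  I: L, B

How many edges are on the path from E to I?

The path is E – C – B – I, which has 3 edges.

3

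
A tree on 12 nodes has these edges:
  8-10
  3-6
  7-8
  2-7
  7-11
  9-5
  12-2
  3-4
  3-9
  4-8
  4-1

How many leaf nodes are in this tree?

6

Degree-1 nodes: 1, 5, 6, 10, 11, 12 — 6 of them.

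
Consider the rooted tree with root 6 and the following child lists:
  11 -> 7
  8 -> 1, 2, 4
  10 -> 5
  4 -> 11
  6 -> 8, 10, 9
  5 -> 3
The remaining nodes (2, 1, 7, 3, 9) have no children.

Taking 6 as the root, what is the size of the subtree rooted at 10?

10's subtree: {10, 5, 3}, size 3.

3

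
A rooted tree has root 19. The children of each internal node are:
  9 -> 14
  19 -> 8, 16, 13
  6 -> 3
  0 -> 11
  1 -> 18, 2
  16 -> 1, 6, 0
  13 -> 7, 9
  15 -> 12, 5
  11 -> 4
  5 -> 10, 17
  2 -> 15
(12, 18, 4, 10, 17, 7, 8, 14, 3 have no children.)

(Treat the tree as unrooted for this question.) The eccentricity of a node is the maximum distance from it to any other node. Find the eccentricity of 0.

The node farthest from 0 is 17 (10 also at distance 6), via 0 – 16 – 1 – 2 – 15 – 5 – 17 — 6 edges.

6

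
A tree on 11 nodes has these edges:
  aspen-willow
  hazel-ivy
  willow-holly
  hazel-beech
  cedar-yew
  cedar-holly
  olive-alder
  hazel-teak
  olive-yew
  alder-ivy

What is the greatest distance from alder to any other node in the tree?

6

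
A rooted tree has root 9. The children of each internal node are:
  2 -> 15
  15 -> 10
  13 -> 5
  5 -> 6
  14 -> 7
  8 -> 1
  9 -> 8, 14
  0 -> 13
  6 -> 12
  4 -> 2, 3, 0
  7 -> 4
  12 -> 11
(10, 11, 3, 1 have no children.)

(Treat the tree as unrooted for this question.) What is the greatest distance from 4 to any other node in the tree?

A farthest node from 4 is 11.
The path 4 – 0 – 13 – 5 – 6 – 12 – 11 has 6 edges.

6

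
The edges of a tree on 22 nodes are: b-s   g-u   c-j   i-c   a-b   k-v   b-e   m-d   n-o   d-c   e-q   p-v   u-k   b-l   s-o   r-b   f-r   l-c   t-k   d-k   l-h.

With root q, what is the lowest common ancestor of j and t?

Ancestors of j (toward the root): j, c, l, b, e, q.
Ancestors of t: t, k, d, c, l, b, e, q.
The deepest node appearing in both lists is c.

c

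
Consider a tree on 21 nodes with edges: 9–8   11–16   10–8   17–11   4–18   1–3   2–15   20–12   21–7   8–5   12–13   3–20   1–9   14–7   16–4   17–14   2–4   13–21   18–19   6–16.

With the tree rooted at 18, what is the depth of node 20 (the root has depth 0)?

10

Climbing from 20 to the root: 20–12–13–21–7–14–17–11–16–4–18. That's 10 steps.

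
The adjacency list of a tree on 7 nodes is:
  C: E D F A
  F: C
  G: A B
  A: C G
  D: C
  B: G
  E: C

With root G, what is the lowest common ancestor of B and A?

B's ancestor chain is B, G and A's is A, G; they first meet at G.

G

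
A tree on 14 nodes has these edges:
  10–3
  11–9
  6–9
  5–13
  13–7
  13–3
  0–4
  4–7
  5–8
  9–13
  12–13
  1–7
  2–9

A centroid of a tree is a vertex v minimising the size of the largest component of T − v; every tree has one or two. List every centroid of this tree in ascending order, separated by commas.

Delete 13: the remaining components have sizes 4, 4, 2, 2, 1. Max 4 ≤ 7, so 13 is a centroid.
No neighbour of 13 does as well, so 13 is the unique centroid.

13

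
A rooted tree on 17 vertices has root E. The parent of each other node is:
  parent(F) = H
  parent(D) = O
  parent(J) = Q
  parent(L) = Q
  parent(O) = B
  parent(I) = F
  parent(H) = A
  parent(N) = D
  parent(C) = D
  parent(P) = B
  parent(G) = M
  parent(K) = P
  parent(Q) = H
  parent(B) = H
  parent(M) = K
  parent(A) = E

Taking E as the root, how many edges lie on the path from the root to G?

7

Climbing from G to the root: G → M → K → P → B → H → A → E. That's 7 steps.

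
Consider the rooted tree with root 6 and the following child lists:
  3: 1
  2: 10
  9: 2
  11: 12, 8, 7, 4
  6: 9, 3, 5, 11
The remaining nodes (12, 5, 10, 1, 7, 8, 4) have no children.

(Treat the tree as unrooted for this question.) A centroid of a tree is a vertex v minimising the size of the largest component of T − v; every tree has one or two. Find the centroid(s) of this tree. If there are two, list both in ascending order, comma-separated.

Delete 6: the remaining components have sizes 5, 3, 2, 1. Max 5 ≤ 6, so 6 is a centroid.
Every other node leaves some component of size > 6, so the centroid is unique.

6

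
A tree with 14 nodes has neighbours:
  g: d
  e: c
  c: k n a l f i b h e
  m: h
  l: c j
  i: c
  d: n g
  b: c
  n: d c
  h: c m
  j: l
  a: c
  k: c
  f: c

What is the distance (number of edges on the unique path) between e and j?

3

e - c - l - j: 3 edges.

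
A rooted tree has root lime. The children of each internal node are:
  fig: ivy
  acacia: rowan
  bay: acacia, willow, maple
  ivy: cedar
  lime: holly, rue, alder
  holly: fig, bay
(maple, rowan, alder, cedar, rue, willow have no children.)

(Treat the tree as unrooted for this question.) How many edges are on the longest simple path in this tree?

6

BFS from cedar reaches rowan last, at distance 6; BFS from rowan confirms no node is farther.
Path: cedar-ivy-fig-holly-bay-acacia-rowan.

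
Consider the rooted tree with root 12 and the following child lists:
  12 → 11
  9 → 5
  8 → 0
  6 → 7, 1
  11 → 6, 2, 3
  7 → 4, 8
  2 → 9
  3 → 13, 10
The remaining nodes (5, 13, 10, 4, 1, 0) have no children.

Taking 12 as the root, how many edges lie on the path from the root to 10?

Path from 12 to 10: 12 → 11 → 3 → 10, which has 3 edges.

3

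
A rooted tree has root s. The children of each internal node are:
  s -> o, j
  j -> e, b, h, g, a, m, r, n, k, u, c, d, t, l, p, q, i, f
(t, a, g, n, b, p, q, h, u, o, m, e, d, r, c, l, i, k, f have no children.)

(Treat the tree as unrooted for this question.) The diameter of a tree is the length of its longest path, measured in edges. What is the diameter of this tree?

3

Starting from o, a farthest node is i at distance 3.
One longest path: o–s–j–i.
So the diameter is 3.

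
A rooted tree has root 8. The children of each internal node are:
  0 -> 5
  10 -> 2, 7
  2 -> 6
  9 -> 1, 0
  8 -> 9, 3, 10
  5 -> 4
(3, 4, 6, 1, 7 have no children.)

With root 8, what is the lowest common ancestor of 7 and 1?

8

Ancestors of 7 (toward the root): 7, 10, 8.
Ancestors of 1: 1, 9, 8.
The deepest node appearing in both lists is 8.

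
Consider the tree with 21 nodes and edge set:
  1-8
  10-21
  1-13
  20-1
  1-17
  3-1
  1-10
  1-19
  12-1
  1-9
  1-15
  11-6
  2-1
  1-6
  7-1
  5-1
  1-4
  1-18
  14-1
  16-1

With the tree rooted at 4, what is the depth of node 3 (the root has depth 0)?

2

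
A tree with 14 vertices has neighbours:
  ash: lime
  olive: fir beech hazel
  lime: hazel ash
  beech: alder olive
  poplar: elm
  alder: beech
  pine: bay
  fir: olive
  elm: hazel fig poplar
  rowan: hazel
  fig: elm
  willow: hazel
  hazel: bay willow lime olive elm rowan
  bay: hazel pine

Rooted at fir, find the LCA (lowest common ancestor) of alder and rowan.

Ancestors of alder (toward the root): alder, beech, olive, fir.
Ancestors of rowan: rowan, hazel, olive, fir.
The deepest node appearing in both lists is olive.

olive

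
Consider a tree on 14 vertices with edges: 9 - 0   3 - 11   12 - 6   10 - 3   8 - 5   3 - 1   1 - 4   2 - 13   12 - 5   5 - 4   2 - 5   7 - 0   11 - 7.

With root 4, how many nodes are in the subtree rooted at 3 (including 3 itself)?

6

Descendants of 3 (including itself): 3, 10, 11, 7, 0, 9. That's 6.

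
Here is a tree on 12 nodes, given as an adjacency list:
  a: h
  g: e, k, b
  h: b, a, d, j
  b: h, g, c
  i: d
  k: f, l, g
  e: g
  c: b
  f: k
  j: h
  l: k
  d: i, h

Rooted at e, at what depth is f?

Climbing from f to the root: f–k–g–e. That's 3 steps.

3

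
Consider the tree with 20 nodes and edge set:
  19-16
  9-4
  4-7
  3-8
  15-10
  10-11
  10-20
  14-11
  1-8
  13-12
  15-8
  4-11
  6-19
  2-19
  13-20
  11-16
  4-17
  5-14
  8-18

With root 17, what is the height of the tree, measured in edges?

A deepest node is 3, reached by 17-4-11-10-15-8-3.
That path has 6 edges, so the height is 6.

6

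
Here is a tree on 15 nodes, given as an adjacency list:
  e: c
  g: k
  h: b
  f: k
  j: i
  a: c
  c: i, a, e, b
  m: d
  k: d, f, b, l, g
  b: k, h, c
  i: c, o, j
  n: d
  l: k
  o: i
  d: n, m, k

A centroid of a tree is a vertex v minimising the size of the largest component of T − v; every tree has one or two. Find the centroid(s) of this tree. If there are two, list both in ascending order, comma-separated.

b

Delete b: the remaining components have sizes 7, 6, 1. Max 7 ≤ 7, so b is a centroid.
No neighbour of b does as well, so b is the unique centroid.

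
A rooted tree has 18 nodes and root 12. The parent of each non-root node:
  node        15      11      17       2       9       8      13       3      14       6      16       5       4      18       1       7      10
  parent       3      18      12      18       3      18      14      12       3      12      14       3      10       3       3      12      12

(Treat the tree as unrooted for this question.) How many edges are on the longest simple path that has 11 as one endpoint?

Distances from 11 peak at 5, attained at 4.
11 – 18 – 3 – 12 – 10 – 4

5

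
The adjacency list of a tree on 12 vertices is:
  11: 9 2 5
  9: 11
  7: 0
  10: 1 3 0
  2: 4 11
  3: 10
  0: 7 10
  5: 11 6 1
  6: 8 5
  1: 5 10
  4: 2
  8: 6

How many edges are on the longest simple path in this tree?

7

A longest path is 4-2-11-5-1-10-0-7, with 7 edges.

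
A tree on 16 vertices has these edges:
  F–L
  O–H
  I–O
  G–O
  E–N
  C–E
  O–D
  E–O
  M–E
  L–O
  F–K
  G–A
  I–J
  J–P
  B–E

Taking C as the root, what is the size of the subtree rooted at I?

Descendants of I (including itself): I, J, P. That's 3.

3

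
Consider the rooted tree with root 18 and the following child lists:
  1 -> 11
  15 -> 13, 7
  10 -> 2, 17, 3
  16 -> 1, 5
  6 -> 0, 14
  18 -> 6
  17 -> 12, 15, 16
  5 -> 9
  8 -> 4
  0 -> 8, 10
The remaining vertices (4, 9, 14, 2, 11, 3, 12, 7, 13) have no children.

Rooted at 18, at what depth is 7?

18 – 6 – 0 – 10 – 17 – 15 – 7 — 6 edges.

6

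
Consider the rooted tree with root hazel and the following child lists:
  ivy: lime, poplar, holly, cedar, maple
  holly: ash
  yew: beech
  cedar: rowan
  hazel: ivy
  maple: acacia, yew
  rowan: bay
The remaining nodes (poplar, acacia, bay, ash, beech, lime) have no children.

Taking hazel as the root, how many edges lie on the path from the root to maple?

Climbing from maple to the root: maple – ivy – hazel. That's 2 steps.

2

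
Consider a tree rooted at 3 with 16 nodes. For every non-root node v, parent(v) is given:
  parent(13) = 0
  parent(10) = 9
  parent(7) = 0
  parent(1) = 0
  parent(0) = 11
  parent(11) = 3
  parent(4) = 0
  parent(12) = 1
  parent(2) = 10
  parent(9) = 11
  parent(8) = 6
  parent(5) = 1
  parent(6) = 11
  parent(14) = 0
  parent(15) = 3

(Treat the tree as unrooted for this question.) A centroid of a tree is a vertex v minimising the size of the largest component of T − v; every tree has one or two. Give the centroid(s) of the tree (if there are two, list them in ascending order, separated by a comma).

If 11 is removed the pieces have sizes 8, 3, 2, 2, all ≤ ⌊16/2⌋ = 8.
0 is adjacent to 11 and is also a centroid (the largest component after removing it is likewise 8).

0, 11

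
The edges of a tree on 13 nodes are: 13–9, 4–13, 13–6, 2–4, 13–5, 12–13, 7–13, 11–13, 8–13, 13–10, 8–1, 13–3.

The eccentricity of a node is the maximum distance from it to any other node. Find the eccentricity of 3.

3

A farthest node from 3 is 1 (2 also at distance 3).
The path 3–13–8–1 has 3 edges.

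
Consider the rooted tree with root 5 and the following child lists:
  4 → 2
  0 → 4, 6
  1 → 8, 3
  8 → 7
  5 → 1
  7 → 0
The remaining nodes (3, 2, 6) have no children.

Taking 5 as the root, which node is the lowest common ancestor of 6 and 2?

0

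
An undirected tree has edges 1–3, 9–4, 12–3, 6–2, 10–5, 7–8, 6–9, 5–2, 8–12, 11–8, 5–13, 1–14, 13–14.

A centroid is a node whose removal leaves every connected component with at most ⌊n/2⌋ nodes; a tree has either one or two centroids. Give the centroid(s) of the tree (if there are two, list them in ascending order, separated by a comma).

13, 14

Removing 13 splits the tree into components of sizes 7, 6; the largest is 7 ≤ ⌊14/2⌋ = 7.
14 is adjacent to 13 and is also a centroid (the largest component after removing it is likewise 7).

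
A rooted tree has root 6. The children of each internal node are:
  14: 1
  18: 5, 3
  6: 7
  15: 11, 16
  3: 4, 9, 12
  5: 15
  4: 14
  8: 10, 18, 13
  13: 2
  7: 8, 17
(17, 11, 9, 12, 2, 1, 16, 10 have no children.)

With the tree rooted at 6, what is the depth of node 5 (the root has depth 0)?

4

Path from 6 to 5: 6–7–8–18–5, which has 4 edges.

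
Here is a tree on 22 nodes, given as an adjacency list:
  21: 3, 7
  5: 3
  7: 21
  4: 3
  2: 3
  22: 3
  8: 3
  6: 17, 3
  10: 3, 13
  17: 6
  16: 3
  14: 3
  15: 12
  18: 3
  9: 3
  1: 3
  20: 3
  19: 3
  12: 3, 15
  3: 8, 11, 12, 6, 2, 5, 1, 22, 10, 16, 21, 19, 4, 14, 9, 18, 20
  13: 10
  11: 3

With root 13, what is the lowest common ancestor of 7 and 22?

3

Ancestors of 7 (toward the root): 7, 21, 3, 10, 13.
Ancestors of 22: 22, 3, 10, 13.
The deepest node appearing in both lists is 3.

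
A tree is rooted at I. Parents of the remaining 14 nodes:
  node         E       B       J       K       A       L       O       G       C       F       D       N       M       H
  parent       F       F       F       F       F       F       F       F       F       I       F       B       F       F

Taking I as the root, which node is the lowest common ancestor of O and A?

O's ancestor chain is O, F, I and A's is A, F, I; they first meet at F.

F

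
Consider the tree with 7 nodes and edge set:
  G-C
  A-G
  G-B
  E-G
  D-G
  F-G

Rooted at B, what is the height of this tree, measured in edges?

D sits deepest: B–G–D — 2 edges from the root.

2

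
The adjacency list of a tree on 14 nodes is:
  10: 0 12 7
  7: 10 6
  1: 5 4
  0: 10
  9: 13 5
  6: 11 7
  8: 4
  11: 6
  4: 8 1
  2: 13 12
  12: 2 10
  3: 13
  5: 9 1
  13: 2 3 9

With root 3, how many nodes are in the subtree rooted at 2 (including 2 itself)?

Descendants of 2 (including itself): 2, 12, 10, 0, 7, 6, 11. That's 7.

7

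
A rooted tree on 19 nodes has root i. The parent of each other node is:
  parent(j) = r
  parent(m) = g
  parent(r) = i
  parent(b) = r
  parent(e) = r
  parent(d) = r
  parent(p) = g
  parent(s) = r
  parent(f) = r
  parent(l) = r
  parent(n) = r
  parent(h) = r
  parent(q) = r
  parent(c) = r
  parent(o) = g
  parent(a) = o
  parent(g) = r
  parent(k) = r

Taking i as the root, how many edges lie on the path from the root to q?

2

Climbing from q to the root: q – r – i. That's 2 steps.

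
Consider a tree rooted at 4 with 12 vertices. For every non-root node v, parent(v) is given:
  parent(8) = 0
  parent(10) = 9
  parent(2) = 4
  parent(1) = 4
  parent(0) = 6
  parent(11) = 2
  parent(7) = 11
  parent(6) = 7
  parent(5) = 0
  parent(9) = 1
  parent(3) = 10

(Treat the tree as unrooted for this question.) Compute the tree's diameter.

BFS from 3 reaches 8 last, at distance 10; BFS from 8 confirms no node is farther.
Path: 3 - 10 - 9 - 1 - 4 - 2 - 11 - 7 - 6 - 0 - 8.

10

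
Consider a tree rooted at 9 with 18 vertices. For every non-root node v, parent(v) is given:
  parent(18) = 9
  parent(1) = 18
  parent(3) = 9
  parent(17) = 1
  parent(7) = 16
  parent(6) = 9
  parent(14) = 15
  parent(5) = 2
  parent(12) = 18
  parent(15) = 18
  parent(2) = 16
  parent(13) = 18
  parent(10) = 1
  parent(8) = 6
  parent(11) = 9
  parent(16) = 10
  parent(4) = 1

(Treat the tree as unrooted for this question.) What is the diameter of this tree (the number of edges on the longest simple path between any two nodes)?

8

A longest path is 5–2–16–10–1–18–9–6–8, with 8 edges.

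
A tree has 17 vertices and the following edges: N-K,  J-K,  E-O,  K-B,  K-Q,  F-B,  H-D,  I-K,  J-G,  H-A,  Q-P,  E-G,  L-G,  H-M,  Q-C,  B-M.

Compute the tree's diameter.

8

A longest path is O - E - G - J - K - B - M - H - D, with 8 edges.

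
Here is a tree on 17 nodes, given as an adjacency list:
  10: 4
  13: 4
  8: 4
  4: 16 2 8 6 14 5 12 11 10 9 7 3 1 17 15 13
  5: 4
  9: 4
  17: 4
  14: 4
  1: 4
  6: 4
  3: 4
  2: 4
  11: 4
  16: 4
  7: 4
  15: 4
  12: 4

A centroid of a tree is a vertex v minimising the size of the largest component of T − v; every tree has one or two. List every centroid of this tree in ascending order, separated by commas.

Removing 4 splits the tree into components of sizes 1, 1, 1, 1, 1, 1, 1, 1, 1, 1, 1, 1, 1, 1, 1, 1; the largest is 1 ≤ ⌊17/2⌋ = 8.
Every other node leaves some component of size > 8, so the centroid is unique.

4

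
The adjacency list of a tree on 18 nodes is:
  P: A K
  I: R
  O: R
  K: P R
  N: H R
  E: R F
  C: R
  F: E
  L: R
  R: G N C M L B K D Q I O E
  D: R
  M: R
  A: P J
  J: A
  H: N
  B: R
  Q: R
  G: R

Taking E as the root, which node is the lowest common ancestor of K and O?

R

Path K→root: K R E; path O→root: O R E.
First common node: R.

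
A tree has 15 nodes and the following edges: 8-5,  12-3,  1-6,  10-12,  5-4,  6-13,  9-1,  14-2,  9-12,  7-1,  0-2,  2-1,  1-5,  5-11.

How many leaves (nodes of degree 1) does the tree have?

The leaves are 0, 3, 4, 7, 8, 10, 11, 13, 14.
That is 9 leaves.

9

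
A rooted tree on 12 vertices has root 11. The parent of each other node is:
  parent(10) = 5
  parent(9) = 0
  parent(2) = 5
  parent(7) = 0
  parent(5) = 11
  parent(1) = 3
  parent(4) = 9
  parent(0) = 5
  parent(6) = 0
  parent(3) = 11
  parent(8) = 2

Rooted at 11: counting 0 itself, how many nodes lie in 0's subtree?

Descendants of 0 (including itself): 0, 7, 6, 9, 4. That's 5.

5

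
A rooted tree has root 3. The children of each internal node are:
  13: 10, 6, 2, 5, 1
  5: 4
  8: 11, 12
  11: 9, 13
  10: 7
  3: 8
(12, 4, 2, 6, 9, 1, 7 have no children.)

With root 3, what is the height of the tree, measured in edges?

The longest root-to-leaf path is 3–8–11–13–5–4 (5 edges).

5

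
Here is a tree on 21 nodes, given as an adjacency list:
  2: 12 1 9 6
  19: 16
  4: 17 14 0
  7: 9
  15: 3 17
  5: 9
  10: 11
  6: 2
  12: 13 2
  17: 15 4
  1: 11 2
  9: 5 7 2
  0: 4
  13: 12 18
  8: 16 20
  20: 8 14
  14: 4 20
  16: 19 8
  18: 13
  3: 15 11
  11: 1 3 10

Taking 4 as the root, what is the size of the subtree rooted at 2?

8

Descendants of 2 (including itself): 2, 9, 6, 12, 7, 5, 13, 18. That's 8.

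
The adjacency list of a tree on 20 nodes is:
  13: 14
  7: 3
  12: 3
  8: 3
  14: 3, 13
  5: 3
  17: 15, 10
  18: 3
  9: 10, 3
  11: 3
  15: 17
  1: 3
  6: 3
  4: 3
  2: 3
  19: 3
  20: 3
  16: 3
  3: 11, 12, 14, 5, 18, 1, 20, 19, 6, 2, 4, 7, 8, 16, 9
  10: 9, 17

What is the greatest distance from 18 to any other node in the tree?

5

A farthest node from 18 is 15.
The path 18-3-9-10-17-15 has 5 edges.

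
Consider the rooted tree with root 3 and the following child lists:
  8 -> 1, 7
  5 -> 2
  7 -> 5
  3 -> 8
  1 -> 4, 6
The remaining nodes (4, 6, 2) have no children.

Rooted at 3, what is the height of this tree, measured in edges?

4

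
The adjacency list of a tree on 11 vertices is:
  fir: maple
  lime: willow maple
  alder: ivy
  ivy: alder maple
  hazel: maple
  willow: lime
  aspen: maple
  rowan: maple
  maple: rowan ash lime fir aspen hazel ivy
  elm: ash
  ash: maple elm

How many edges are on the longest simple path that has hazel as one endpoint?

3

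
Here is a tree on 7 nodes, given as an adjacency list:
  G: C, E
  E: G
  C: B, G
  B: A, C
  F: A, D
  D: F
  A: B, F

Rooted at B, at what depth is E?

B → C → G → E — 3 edges.

3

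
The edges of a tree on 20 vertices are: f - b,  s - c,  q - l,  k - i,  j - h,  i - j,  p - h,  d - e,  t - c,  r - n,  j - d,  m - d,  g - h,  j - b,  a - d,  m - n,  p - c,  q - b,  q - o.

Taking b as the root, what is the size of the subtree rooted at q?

q's subtree: {q, o, l}, size 3.

3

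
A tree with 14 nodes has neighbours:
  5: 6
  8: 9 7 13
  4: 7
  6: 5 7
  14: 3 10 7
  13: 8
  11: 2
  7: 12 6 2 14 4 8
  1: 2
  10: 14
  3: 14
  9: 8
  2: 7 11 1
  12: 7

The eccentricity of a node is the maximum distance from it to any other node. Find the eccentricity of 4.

3

Distances from 4 peak at 3, attained at 13 (9, 10, 3, 5, 1, 11 also at distance 3).
4-7-8-13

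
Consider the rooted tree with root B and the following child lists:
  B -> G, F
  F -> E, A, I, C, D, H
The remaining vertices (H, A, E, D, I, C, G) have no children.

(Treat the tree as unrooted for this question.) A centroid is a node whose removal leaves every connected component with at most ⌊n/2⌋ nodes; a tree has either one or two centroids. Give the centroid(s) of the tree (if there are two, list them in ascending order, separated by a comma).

If F is removed the pieces have sizes 2, 1, 1, 1, 1, 1, 1, all ≤ ⌊9/2⌋ = 4.
Every other node leaves some component of size > 4, so the centroid is unique.

F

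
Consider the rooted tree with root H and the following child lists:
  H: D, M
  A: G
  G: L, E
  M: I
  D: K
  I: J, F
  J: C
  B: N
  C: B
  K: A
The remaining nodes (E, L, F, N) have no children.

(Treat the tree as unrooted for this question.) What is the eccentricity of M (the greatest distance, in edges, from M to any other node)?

6

A farthest node from M is E (L also at distance 6).
The path M–H–D–K–A–G–E has 6 edges.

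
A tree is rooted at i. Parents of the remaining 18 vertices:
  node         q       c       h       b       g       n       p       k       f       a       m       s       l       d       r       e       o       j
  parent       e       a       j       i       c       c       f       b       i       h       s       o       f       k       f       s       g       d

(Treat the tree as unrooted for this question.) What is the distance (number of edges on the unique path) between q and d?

Walking from q: q–e–s–o–g–c–a–h–j–d. Length 9.

9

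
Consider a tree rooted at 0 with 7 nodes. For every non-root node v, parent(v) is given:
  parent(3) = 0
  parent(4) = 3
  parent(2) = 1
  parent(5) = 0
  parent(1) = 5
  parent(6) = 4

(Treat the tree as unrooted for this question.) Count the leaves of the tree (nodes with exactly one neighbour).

Exactly 2 nodes have a single neighbour: 2, 6.

2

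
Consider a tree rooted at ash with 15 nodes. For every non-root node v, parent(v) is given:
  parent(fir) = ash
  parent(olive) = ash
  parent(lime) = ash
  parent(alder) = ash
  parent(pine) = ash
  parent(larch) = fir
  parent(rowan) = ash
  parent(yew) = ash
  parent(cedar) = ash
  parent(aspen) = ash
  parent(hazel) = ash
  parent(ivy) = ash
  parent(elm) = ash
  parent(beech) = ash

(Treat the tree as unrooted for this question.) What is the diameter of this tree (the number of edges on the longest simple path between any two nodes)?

3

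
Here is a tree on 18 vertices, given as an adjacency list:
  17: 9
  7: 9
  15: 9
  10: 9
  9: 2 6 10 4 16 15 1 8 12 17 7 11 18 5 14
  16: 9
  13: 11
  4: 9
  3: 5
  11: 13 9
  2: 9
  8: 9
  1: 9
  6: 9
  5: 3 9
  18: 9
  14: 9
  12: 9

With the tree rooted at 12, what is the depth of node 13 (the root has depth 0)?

3

Climbing from 13 to the root: 13 – 11 – 9 – 12. That's 3 steps.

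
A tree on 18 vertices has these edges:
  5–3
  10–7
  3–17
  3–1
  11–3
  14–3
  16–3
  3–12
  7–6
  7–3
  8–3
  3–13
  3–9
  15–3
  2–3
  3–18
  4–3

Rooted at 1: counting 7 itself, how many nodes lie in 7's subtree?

3

The subtree rooted at 7 contains: 7, 10, 6 — 3 nodes.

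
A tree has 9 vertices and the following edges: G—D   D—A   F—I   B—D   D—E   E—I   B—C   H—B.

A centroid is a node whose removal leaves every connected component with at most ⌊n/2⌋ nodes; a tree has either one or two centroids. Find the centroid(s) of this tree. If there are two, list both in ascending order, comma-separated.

D

If D is removed the pieces have sizes 3, 3, 1, 1, all ≤ ⌊9/2⌋ = 4.
Every other node leaves some component of size > 4, so the centroid is unique.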